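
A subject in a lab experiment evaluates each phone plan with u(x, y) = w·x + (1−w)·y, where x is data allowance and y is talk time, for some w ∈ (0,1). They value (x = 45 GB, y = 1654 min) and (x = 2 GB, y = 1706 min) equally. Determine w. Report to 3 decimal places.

Equating utilities: w·45 + (1−w)·1654 = w·2 + (1−w)·1706.
w·(45−2) = (1−w)·(1706−1654), i.e. w·43 = (1−w)·52.
So w/(1−w) = 52/43 = 1.2093, giving w = 52/(43+52) = 0.547.

w = 0.547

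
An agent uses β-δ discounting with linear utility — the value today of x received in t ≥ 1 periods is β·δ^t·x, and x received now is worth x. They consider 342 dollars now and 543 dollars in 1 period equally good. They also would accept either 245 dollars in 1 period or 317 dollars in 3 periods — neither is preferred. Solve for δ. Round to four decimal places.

Both payoffs in the second observation are in the future, so β drops out: δ^1·245 = δ^3·317 ⇒ δ^2 = 245/317 = 0.77287, so δ = 0.87913.

δ ≈ 0.8791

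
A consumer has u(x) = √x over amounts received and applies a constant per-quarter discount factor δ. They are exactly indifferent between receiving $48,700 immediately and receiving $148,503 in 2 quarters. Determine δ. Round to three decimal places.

The payoff in 2 quarters is discounted by δ^2, so u(48700) = δ^2·u(148503) and δ^2 = u(48700)/u(148503).
With u(x) = √x: δ^2 = √48700/√148503 = √(48700/148503) = 0.57266.
Hence δ = (0.57266)^(1/2) = 0.75674.

δ ≈ 0.757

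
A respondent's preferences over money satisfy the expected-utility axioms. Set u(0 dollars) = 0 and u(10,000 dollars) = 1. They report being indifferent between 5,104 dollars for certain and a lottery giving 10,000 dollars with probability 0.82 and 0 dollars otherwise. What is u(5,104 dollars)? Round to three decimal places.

The indifference gives u(5,104 dollars) = 0.82·u(10,000 dollars) + 0.18·u(0 dollars) = 0.82·1 + 0.18·0 = 0.82.

0.820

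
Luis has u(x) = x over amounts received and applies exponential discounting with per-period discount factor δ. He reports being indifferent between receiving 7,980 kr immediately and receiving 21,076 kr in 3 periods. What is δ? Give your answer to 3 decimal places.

δ ≈ 0.723

Equating discounted utilities: u(7980) = δ^3·u(21076) ⇒ δ^3 = u(7980)/u(21076).
With u(x) = x: δ^3 = 7980/21076 = 0.37863.
Hence δ = (0.37863)^(1/3) = 0.72344.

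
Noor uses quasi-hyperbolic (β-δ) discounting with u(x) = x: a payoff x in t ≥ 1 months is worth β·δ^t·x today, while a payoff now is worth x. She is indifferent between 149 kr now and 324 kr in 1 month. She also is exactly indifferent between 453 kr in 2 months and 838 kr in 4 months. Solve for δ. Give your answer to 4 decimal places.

δ ≈ 0.7352

The second indifference involves only future payoffs, so β cancels: β·δ^2·453 = β·δ^4·838, giving δ^2 = 453/838 = 0.54057, so δ = 0.73524.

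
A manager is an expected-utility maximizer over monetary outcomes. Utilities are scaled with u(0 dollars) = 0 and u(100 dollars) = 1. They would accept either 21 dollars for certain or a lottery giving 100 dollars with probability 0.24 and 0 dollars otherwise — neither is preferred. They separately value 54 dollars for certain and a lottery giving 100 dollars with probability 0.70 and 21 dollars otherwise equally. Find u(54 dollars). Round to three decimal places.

First, u(21 dollars) = 0.24·u(100 dollars) + 0.76·u(0 dollars) = 0.24.
Chaining: u(54 dollars) = 0.70·1.00 + 0.30·0.24 = 0.7720.

0.772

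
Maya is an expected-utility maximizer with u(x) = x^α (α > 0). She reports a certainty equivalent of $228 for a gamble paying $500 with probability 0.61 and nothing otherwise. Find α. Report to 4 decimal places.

EU(lottery) = 0.61·500^α + 0.39·0 = 0.61·500^α.
Equating: 228^α = 0.61·500^α, i.e. 0.4560^α = 0.61.
α = ln(0.61) / ln(228/500) = -0.4942963/-0.7852625 ≈ 0.6295.

α ≈ 0.6295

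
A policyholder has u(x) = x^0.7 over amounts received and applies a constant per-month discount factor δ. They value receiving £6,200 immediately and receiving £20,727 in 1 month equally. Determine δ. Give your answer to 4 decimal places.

δ ≈ 0.4296

Indifference means u(6200) = δ · u(20727), so δ = u(6200)/u(20727).
With u(x) = x^0.7: δ = 6200^0.7/20727^0.7 = (6200/20727)^0.7 = 0.42963.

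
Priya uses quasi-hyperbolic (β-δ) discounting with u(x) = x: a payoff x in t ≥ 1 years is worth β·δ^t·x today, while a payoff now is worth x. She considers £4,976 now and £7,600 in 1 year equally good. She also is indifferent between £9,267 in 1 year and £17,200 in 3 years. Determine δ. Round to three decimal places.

Both payoffs in the second observation are in the future, so β drops out: δ^1·9267 = δ^3·17200 ⇒ δ^2 = 9267/17200 = 0.53878, so δ = 0.73402.

δ ≈ 0.734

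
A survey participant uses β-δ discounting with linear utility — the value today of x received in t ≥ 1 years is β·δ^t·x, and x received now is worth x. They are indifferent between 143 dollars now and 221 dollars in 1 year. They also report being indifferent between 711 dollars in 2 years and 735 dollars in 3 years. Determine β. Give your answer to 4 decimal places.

β ≈ 0.6689

The second indifference involves only future payoffs, so β cancels: β·δ^2·711 = β·δ^3·735, giving δ = 711/735 = 0.96735.
Substituting δ into 143 = β·δ·221: β = 143/(213.784) ≈ 0.6689.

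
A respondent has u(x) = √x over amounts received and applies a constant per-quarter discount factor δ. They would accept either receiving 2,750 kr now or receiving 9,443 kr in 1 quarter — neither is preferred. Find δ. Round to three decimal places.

The payoff in 1 quarter is discounted by δ, so u(2750) = δ·u(9443) and δ = u(2750)/u(9443).
Since u(x) = √x, δ = √(2750/9443) = 0.53965.

δ ≈ 0.540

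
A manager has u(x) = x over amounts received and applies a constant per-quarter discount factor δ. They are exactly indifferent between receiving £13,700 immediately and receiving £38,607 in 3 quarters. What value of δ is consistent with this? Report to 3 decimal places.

The payoff in 3 quarters is discounted by δ^3, so u(13700) = δ^3·u(38607) and δ^3 = u(13700)/u(38607).
With u(x) = x: δ^3 = 13700/38607 = 0.35486.
Hence δ = (0.35486)^(1/3) = 0.70798.

δ ≈ 0.708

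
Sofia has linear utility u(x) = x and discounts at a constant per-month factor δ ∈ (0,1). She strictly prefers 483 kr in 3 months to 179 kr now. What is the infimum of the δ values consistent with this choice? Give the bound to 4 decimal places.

δ > 0.7183

The preference means 179 < δ^3·483.
Hence δ^3 > 179/483 = 0.37060, and x ↦ x^(1/3) is increasing on (0,∞).
δ > (179/483)^(1/3) ≈ 0.7183.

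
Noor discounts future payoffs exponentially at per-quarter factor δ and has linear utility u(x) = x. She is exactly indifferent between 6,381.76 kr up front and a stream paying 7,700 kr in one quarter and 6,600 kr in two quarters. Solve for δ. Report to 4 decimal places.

δ ≈ 0.5600

Equating present values: 6381.76 = 7700δ + 6600δ².
So 6600δ² + 7700δ − 6381.76 = 0.
The positive root is δ = [−7700 + √(7700² + 4·6600·6381.76)] / (2·6600) = (−7700 + 15092.000)/13200 ≈ 0.5600.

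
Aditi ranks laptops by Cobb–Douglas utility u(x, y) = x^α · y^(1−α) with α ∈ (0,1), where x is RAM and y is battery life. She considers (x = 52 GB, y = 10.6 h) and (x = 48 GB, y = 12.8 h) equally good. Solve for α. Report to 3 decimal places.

Indifference: 52^α · 10.6^(1−α) = 48^α · 12.8^(1−α).
Taking logs: α·ln 52 + (1−α)·ln 10.6 = α·ln 48 + (1−α)·ln 12.8, i.e. α·0.080043 = (1−α)·0.188591.
So α/(1−α) = (0.188591)/(0.080043) = 2.356121, and α = 2.356121/3.356121 ≈ 0.702.

α ≈ 0.702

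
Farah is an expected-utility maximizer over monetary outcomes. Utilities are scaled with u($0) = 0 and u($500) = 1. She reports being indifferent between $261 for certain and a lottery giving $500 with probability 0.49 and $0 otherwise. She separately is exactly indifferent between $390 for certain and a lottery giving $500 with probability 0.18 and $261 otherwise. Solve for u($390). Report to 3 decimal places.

0.582

First, u($261) = 0.49·u($500) + 0.51·u($0) = 0.49.
The second indifference gives u($390) = 0.18·u($500) + 0.82·u($261) = 0.18·1.00 + 0.82·0.49 = 0.5818.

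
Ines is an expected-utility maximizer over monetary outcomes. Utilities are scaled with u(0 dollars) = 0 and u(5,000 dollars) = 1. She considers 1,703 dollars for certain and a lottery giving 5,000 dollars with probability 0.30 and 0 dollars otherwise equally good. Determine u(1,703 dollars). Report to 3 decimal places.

0.300

By the standard-gamble method, u(1,703 dollars) is just the indifference probability on the best outcome: 0.30.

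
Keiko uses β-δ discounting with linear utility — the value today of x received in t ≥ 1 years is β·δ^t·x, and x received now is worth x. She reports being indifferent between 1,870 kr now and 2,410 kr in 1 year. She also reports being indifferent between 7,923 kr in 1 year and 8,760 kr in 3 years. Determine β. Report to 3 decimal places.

Both payoffs in the second observation are in the future, so β drops out: δ^1·7923 = δ^3·8760 ⇒ δ^2 = 7923/8760 = 0.90445, so δ = 0.95103.
Substituting δ into 1870 = β·δ·2410: β = 1870/(2291.975) ≈ 0.816.

β ≈ 0.816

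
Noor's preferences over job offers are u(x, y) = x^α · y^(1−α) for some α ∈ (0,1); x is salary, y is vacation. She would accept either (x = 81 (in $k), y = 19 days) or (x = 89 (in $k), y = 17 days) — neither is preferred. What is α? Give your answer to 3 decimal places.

Indifference: 81^α · 19^(1−α) = 89^α · 17^(1−α).
Taking logs: α·ln 81 + (1−α)·ln 19 = α·ln 89 + (1−α)·ln 17, i.e. α·-0.094187 = (1−α)·-0.111226.
With A = -0.094187 and B = -0.111226: α·A = (1−α)·B, so α = B/(A+B) = -0.111226/-0.205413 ≈ 0.541.

α ≈ 0.541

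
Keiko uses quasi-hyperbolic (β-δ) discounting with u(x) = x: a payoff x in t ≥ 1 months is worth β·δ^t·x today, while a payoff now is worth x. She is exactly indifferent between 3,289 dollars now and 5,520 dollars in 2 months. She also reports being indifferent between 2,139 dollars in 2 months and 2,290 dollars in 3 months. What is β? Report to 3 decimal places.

β ≈ 0.683

From the later pair, β·δ^2·2139 = β·δ^3·2290; dividing through, δ = 2139/2290 = 0.93406.
Substituting δ into 3289 = β·δ^2·5520: β = 3289/(4816.036) ≈ 0.683.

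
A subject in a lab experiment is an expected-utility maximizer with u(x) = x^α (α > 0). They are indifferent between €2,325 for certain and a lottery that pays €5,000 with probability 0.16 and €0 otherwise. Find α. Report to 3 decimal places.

The lottery's expected utility is 0.16·u(5000) + 0.84·u(0) = 0.16·5000^α (since u(0) = 0 for α > 0).
Equating: 2325^α = 0.16·5000^α, i.e. 0.4650^α = 0.16.
Taking logs: α·ln(2325/5000) = ln(0.16), so α = -1.832581 / -0.765718 ≈ 2.393.

α ≈ 2.393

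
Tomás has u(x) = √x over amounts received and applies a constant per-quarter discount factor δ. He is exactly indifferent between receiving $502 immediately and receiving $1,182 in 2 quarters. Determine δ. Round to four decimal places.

Equating discounted utilities: u(502) = δ^2·u(1182) ⇒ δ^2 = u(502)/u(1182).
Since u(x) = √x, δ^2 = √(502/1182) = 0.65169.
So δ = 0.65169^(1/2) ≈ 0.8073.

δ ≈ 0.8073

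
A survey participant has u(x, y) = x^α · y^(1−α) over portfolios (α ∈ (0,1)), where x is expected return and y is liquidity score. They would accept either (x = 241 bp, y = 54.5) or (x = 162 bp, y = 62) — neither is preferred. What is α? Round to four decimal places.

Set the two utilities equal: 241^α·54.5^(1−α) = 162^α·62^(1−α).
Taking logs: α·ln 241 + (1−α)·ln 54.5 = α·ln 162 + (1−α)·ln 62, i.e. α·0.3972006 = (1−α)·0.1289337.
With A = 0.3972006 and B = 0.1289337: α·A = (1−α)·B, so α = B/(A+B) = 0.1289337/0.5261343 ≈ 0.2451.

α ≈ 0.2451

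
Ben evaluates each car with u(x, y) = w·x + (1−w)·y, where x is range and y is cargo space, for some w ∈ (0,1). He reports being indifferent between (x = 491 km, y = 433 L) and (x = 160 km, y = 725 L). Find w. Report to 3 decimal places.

u(491,433) = u(160,725) means w·491 + (1−w)·433 = w·160 + (1−w)·725.
Collecting terms: w·331 = (1−w)·292.
Hence w = 292/(331+292) = 292/623 = 0.469.

w = 0.469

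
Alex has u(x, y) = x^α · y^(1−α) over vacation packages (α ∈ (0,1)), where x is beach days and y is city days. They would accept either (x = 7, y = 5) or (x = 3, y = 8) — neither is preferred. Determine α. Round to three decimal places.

The Cobb–Douglas utilities coincide, so 7^α·5^(1−α) = 3^α·8^(1−α).
Taking logs: α·ln 7 + (1−α)·ln 5 = α·ln 3 + (1−α)·ln 8, i.e. α·0.847298 = (1−α)·0.470004.
With A = 0.847298 and B = 0.470004: α·A = (1−α)·B, so α = B/(A+B) = 0.470004/1.317302 ≈ 0.357.

α ≈ 0.357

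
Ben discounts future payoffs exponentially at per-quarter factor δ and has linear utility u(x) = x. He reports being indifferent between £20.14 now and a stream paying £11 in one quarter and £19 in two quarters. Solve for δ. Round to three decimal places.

Present value of the stream is 11·δ + 19·δ². Indifference gives 11δ + 19δ² = 20.14.
That is, 19δ² + 11δ − 20.14 = 0, a quadratic in δ.
δ = (−11 + √(11² + 4·19·20.14)) / (2·19) = (−11 + √1651.64) / 38 ≈ 0.780.

δ ≈ 0.780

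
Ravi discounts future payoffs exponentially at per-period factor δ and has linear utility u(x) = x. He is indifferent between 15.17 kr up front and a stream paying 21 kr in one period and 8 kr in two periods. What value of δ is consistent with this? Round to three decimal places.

δ ≈ 0.590

Equating present values: 15.17 = 21δ + 8δ².
Rearranged: 8δ² + 21δ − 15.17 = 0.
By the quadratic formula (taking the positive root), δ = (−21 + √926.44) / 16 ≈ 0.590.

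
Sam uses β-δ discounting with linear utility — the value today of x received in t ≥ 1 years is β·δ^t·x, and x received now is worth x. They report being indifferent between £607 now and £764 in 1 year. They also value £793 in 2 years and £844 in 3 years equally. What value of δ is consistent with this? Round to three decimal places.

Both payoffs in the second observation are in the future, so β drops out: δ^2·793 = δ^3·844 ⇒ δ = 793/844 = 0.93957.

δ ≈ 0.940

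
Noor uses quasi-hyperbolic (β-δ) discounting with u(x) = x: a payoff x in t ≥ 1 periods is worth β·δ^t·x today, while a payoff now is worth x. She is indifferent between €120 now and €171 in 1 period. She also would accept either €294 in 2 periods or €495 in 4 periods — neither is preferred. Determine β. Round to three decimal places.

β ≈ 0.911

The second indifference involves only future payoffs, so β cancels: β·δ^2·294 = β·δ^4·495, giving δ^2 = 294/495 = 0.59394, so δ = 0.77067.
The first indifference: 120 = β·δ·171, so β = 120/(δ·171) = 120/(0.77067·171) ≈ 0.911.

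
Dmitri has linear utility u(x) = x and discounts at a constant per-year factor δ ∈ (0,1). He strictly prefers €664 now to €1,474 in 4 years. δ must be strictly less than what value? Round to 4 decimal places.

The preference means 664 > δ^4·1474.
So δ^4 < 664/1474 = 0.45047; taking the 4th root of both positive sides preserves the inequality.
δ < 0.45047^(1/4) = 0.8193.

δ < 0.8193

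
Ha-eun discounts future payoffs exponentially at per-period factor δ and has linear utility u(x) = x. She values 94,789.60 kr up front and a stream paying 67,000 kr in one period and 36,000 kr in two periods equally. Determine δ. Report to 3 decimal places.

δ ≈ 0.940

The stream is worth 67000δ + 36000δ² today, so 67000δ + 36000δ² = 94789.60.
So 36000δ² + 67000δ − 94789.60 = 0.
δ = (−67000 + √(67000² + 4·36000·94789.60)) / (2·36000) = (−67000 + √18138702400.00) / 72000 ≈ 0.940.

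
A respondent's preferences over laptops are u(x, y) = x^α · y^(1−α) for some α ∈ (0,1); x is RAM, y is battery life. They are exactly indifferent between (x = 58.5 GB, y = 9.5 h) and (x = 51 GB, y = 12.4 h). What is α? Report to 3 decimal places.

The Cobb–Douglas utilities coincide, so 58.5^α·9.5^(1−α) = 51^α·12.4^(1−α).
Rearrange to (58.5/51)^α = (12.4/9.5)^(1−α) and take logs: α·0.137201 = (1−α)·0.266405.
So α/(1−α) = (0.266405)/(0.137201) = 1.941713, and α = 1.941713/2.941713 ≈ 0.660.

α ≈ 0.660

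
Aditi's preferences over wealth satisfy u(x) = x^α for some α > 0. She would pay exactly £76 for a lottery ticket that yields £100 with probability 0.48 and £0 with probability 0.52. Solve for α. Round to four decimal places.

Since u(0) = 0, the lottery's EU is 0.48·100^α.
Indifference: 76^α = 0.48·100^α, so (76/100)^α = 0.48.
Take logs: α = ln 0.48 / ln(76/100) ≈ 2.674456.

α ≈ 2.6745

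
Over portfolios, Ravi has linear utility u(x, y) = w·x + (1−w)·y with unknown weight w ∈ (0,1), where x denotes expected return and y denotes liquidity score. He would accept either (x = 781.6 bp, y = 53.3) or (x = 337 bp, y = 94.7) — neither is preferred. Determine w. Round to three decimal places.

Indifference: w·781.6 + (1−w)·53.3 = w·337 + (1−w)·94.7.
w·(781.6−337) = (1−w)·(94.7−53.3), i.e. w·444.6 = (1−w)·41.4.
The marginal rate of substitution is 41.4/444.6, so w = 41.4/(444.6+41.4) = 0.085.

w = 0.085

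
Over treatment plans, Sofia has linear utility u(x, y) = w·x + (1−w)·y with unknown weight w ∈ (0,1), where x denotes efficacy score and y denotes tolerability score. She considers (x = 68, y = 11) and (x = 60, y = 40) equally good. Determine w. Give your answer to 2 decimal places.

w = 0.78

u(68,11) = u(60,40) means w·68 + (1−w)·11 = w·60 + (1−w)·40.
Rearranging, 8·w − 29·(1−w) = 0.
The marginal rate of substitution is 29/8, so w = 29/(8+29) = 0.78.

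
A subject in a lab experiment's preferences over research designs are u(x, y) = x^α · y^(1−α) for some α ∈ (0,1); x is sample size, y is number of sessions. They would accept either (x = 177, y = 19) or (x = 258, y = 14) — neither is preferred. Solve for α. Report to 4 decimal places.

α ≈ 0.4476

Set the two utilities equal: 177^α·19^(1−α) = 258^α·14^(1−α).
Taking logs: α·ln 177 + (1−α)·ln 19 = α·ln 258 + (1−α)·ln 14, i.e. α·-0.3768099 = (1−α)·-0.3053816.
With A = -0.3768099 and B = -0.3053816: α·A = (1−α)·B, so α = B/(A+B) = -0.3053816/-0.6821915 ≈ 0.4476.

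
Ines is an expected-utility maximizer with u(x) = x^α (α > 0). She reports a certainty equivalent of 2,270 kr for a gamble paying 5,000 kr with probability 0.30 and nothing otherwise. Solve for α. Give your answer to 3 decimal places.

EU(lottery) = 0.30·5000^α + 0.70·0 = 0.30·5000^α.
Equating: 2270^α = 0.30·5000^α, i.e. 0.4540^α = 0.30.
Take logs: α = ln 0.30 / ln(2270/5000) ≈ 1.52468.

α ≈ 1.525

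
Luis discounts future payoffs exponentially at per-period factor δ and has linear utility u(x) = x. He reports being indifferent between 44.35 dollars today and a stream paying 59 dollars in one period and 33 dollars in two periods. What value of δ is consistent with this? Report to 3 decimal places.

δ ≈ 0.570

The stream is worth 59δ + 33δ² today, so 59δ + 33δ² = 44.35.
So 33δ² + 59δ − 44.35 = 0.
The positive root is δ = [−59 + √(59² + 4·33·44.35)] / (2·33) = (−59 + 96.619)/66 ≈ 0.570.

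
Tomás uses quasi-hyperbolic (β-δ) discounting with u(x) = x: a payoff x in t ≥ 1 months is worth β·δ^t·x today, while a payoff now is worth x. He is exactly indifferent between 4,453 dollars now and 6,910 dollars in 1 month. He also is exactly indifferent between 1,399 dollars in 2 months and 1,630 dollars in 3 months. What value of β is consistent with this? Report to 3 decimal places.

β ≈ 0.751

Both payoffs in the second observation are in the future, so β drops out: δ^2·1399 = δ^3·1630 ⇒ δ = 1399/1630 = 0.85828.
The first indifference: 4453 = β·δ·6910, so β = 4453/(δ·6910) = 4453/(0.85828·6910) ≈ 0.751.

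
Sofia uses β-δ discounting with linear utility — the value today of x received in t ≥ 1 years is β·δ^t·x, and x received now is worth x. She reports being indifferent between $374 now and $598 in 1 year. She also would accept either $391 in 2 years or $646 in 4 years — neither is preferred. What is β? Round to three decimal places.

β ≈ 0.804

From the later pair, β·δ^2·391 = β·δ^4·646; dividing through, δ^2 = 391/646 = 0.60526, so δ = 0.77799.
Substituting δ into 374 = β·δ·598: β = 374/(465.236) ≈ 0.804.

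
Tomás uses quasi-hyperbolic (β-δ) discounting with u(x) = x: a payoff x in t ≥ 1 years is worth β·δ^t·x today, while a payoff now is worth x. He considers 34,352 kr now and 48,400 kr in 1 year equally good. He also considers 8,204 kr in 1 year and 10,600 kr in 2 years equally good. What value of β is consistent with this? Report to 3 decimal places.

β ≈ 0.917

Both payoffs in the second observation are in the future, so β drops out: δ^1·8204 = δ^2·10600 ⇒ δ = 8204/10600 = 0.77396.
The first indifference: 34352 = β·δ·48400, so β = 34352/(δ·48400) = 34352/(0.77396·48400) ≈ 0.917.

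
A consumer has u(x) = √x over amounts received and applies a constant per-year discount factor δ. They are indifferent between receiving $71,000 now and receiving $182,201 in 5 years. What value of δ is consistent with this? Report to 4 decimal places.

The payoff in 5 years is discounted by δ^5, so u(71000) = δ^5·u(182201) and δ^5 = u(71000)/u(182201).
Since u(x) = √x, δ^5 = √(71000/182201) = 0.62424.
Taking the 5th root: δ = 0.62424^(1/5) ≈ 0.9101.

δ ≈ 0.9101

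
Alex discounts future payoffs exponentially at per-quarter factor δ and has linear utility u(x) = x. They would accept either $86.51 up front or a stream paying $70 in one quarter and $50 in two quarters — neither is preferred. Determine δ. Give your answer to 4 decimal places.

δ ≈ 0.7900

Equating present values: 86.51 = 70δ + 50δ².
That is, 50δ² + 70δ − 86.51 = 0, a quadratic in δ.
δ = (−70 + √(70² + 4·50·86.51)) / (2·50) = (−70 + √22202.00) / 100 ≈ 0.7900.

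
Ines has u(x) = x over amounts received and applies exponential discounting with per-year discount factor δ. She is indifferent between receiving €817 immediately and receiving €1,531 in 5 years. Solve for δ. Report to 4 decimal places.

δ ≈ 0.8820

The payoff in 5 years is discounted by δ^5, so u(817) = δ^5·u(1531) and δ^5 = u(817)/u(1531).
With u(x) = x: δ^5 = 817/1531 = 0.53364.
Taking the 5th root: δ = 0.53364^(1/5) ≈ 0.8820.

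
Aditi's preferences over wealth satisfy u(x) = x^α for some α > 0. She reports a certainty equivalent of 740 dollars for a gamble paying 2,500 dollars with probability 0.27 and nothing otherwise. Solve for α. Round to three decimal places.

Since u(0) = 0, the lottery's EU is 0.27·2500^α.
Equating: 740^α = 0.27·2500^α, i.e. 0.2960^α = 0.27.
α = ln(0.27) / ln(740/2500) = -1.309333/-1.217396 ≈ 1.076.

α ≈ 1.076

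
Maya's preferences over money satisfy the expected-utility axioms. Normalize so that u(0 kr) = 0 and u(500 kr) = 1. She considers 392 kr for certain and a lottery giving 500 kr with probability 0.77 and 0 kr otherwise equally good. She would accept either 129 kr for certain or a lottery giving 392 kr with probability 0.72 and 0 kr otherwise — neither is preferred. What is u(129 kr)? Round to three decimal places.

0.554

From the first indifference, u(392 kr) = 0.77·u(500 kr) + 0.23·u(0 kr) = 0.77·1 + 0.23·0 = 0.77.
Chaining: u(129 kr) = 0.72·0.77 + 0.28·0.00 = 0.5544.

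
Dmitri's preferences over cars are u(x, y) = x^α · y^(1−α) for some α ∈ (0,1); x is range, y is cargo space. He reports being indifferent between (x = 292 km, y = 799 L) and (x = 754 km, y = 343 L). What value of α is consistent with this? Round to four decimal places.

Indifference: 292^α · 799^(1−α) = 754^α · 343^(1−α).
(292/754)^α = (343/799)^(1−α); take logs: α·ln(292/754) = (1−α)·ln(343/799), i.e. α·-0.9486386 = (1−α)·-0.8456305.
So α/(1−α) = (-0.8456305)/(-0.9486386) = 0.8914148, and α = 0.8914148/1.8914148 ≈ 0.4713.

α ≈ 0.4713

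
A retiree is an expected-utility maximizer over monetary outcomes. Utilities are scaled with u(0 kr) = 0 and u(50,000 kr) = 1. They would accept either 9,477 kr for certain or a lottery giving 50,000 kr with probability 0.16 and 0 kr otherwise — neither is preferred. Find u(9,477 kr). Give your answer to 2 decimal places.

By the standard-gamble method, u(9,477 kr) is just the indifference probability on the best outcome: 0.16.

0.16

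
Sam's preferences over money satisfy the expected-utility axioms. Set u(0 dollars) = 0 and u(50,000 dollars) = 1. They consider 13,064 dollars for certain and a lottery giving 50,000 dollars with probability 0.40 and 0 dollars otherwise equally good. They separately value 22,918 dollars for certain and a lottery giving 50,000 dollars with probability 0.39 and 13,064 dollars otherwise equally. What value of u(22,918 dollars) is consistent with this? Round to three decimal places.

0.634

From the first indifference, u(13,064 dollars) = 0.40·u(50,000 dollars) + 0.60·u(0 dollars) = 0.40·1 + 0.60·0 = 0.40.
The second indifference gives u(22,918 dollars) = 0.39·u(50,000 dollars) + 0.61·u(13,064 dollars) = 0.39·1.00 + 0.61·0.40 = 0.6340.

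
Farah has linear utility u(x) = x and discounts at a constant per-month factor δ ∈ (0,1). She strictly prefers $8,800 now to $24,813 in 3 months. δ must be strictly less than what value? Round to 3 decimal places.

The preference means 8800 > δ^3·24813.
Hence δ^3 < 8800/24813 = 0.35465, and x ↦ x^(1/3) is increasing on (0,∞).
δ < 0.35465^(1/3) = 0.708.

δ < 0.708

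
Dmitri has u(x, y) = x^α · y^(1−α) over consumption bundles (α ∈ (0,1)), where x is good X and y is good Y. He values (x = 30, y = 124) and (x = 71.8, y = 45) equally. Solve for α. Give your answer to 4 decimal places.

α ≈ 0.5374

The Cobb–Douglas utilities coincide, so 30^α·124^(1−α) = 71.8^α·45^(1−α).
Rearrange to (30/71.8)^α = (45/124)^(1−α) and take logs: α·-0.8726871 = (1−α)·-1.0136191.
With A = -0.8726871 and B = -1.0136191: α·A = (1−α)·B, so α = B/(A+B) = -1.0136191/-1.8863062 ≈ 0.5374.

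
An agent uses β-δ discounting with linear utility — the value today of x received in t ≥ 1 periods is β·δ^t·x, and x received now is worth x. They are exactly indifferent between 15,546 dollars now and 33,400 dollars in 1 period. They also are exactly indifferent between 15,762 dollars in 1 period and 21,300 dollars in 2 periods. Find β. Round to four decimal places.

β ≈ 0.6290

Both payoffs in the second observation are in the future, so β drops out: δ^1·15762 = δ^2·21300 ⇒ δ = 15762/21300 = 0.74000.
Now use the now-vs-future pair: 15546 = β·δ·33400 gives β = 15546/(0.74000·33400) ≈ 0.6290.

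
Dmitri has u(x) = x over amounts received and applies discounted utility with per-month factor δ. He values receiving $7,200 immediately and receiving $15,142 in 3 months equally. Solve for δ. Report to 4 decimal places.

The payoff in 3 months is discounted by δ^3, so u(7200) = δ^3·u(15142) and δ^3 = u(7200)/u(15142).
With u(x) = x: δ^3 = 7200/15142 = 0.47550.
Hence δ = (0.47550)^(1/3) = 0.780518.

δ ≈ 0.7805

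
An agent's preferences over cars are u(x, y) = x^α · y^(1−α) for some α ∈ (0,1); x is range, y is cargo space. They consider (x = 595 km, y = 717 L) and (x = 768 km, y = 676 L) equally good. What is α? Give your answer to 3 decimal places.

The Cobb–Douglas utilities coincide, so 595^α·717^(1−α) = 768^α·676^(1−α).
(595/768)^α = (676/717)^(1−α); take logs: α·ln(595/768) = (1−α)·ln(676/717), i.e. α·-0.255228 = (1−α)·-0.058883.
So α/(1−α) = (-0.058883)/(-0.255228) = 0.230707, and α = 0.230707/1.230707 ≈ 0.187.

α ≈ 0.187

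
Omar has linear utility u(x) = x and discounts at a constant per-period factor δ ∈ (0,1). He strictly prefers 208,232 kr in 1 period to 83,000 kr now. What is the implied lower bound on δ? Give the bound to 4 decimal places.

The preference means 83000 < δ·208232.
So δ > 83000/208232 = 0.39859.

δ > 0.3986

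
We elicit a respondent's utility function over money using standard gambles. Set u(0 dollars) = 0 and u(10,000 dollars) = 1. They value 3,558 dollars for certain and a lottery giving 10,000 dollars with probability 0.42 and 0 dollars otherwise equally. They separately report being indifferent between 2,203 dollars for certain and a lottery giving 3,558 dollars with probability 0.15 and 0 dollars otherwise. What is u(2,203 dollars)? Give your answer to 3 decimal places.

From the first indifference, u(3,558 dollars) = 0.42·u(10,000 dollars) + 0.58·u(0 dollars) = 0.42·1 + 0.58·0 = 0.42.
The second indifference gives u(2,203 dollars) = 0.15·u(3,558 dollars) + 0.85·u(0 dollars) = 0.15·0.42 + 0.85·0.00 = 0.0630.

0.063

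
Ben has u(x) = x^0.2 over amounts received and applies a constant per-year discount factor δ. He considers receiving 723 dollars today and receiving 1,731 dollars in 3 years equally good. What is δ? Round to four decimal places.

Indifference means u(723) = δ^3 · u(1731), so δ^3 = u(723)/u(1731).
With u(x) = x^0.2: δ^3 = 723^0.2/1731^0.2 = (723/1731)^0.2 = 0.83979.
Taking the cube root: δ = 0.83979^(1/3) ≈ 0.9435.

δ ≈ 0.9435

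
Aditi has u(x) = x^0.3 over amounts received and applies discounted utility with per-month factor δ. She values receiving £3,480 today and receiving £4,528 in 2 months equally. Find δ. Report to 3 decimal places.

Equating discounted utilities: u(3480) = δ^2·u(4528) ⇒ δ^2 = u(3480)/u(4528).
Since u(x) = x^0.3, δ^2 = (3480/4528)^0.3 = 0.76855^0.3 = 0.92406.
Taking the square root: δ = 0.92406^(1/2) ≈ 0.961.

δ ≈ 0.961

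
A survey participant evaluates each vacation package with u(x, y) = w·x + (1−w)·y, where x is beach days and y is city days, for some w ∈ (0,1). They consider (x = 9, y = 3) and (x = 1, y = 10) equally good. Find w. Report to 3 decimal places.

w = 0.467

u(9,3) = u(1,10) means w·9 + (1−w)·3 = w·1 + (1−w)·10.
Rearranging, 8·w − 7·(1−w) = 0.
The marginal rate of substitution is 7/8, so w = 7/(8+7) = 0.467.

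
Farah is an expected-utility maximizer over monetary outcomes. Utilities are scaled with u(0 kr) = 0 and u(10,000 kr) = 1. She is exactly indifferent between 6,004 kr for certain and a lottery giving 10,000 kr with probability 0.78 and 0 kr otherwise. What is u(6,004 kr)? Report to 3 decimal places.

The indifference gives u(6,004 kr) = 0.78·u(10,000 kr) + 0.22·u(0 kr) = 0.78·1 + 0.22·0 = 0.78.

0.780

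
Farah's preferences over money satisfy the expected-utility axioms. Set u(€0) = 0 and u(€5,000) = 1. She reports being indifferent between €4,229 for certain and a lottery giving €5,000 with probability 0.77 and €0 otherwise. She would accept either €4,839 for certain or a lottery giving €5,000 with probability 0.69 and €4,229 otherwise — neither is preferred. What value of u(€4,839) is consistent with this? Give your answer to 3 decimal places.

The first gamble pins u(€4,229): it must equal 0.77·1 + 0.23·0 = 0.77.
The second indifference gives u(€4,839) = 0.69·u(€5,000) + 0.31·u(€4,229) = 0.69·1.00 + 0.31·0.77 = 0.9287.

0.929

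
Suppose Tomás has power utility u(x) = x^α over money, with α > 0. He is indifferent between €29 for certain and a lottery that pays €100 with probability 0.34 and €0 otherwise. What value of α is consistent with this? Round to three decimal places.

α ≈ 0.872

Since u(0) = 0, the lottery's EU is 0.34·100^α.
Setting u(29) equal to that: 29^α = 0.34·100^α ⇒ (29/100)^α = 0.34.
Taking logs: α·ln(29/100) = ln(0.34), so α = -1.078810 / -1.237874 ≈ 0.872.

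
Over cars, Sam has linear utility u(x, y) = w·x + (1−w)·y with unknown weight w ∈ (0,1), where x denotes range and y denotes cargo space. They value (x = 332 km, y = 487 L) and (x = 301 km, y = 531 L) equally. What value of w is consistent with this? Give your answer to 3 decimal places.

Equating utilities: w·332 + (1−w)·487 = w·301 + (1−w)·531.
Rearranging, 31·w − 44·(1−w) = 0.
Hence w = 44/(31+44) = 44/75 = 0.587.

w = 0.587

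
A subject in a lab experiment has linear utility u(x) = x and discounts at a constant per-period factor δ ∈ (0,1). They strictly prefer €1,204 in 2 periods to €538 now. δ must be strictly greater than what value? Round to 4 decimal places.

δ > 0.6685

Under u(x) = x this choice says 538 < δ^2·1204.
Dividing by 1204: δ^2 > 0.44684. Both sides are positive, so the square root keeps the direction.
δ > 0.44684^(1/2) = 0.6685.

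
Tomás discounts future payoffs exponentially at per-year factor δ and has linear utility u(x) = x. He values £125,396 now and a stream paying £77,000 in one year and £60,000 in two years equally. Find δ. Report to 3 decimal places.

δ ≈ 0.940

The stream is worth 77000δ + 60000δ² today, so 77000δ + 60000δ² = 125396.
Rearranged: 60000δ² + 77000δ − 125396 = 0.
δ = (−77000 + √(77000² + 4·60000·125396)) / (2·60000) = (−77000 + √36024040000.00) / 120000 ≈ 0.940.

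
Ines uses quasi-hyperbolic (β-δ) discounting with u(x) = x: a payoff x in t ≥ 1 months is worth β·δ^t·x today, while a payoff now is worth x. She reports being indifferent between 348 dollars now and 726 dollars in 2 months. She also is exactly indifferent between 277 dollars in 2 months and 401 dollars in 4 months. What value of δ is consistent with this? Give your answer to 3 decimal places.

The second indifference involves only future payoffs, so β cancels: β·δ^2·277 = β·δ^4·401, giving δ^2 = 277/401 = 0.69077, so δ = 0.83113.

δ ≈ 0.831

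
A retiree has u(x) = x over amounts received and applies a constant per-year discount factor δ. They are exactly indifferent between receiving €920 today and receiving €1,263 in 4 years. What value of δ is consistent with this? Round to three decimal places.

δ ≈ 0.924

Equating discounted utilities: u(920) = δ^4·u(1263) ⇒ δ^4 = u(920)/u(1263).
With u(x) = x: δ^4 = 920/1263 = 0.72842.
Hence δ = (0.72842)^(1/4) = 0.92384.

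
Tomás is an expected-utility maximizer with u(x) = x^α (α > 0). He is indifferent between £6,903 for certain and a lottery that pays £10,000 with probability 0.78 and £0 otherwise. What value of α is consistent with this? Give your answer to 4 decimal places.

α ≈ 0.6704

Since u(0) = 0, the lottery's EU is 0.78·10000^α.
Setting u(6903) equal to that: 6903^α = 0.78·10000^α ⇒ (6903/10000)^α = 0.78.
α = ln(0.78) / ln(6903/10000) = -0.2484614/-0.3706290 ≈ 0.6704.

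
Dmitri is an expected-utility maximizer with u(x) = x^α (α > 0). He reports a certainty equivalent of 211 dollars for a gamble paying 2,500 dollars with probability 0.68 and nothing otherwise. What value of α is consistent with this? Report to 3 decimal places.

α ≈ 0.156

EU(lottery) = 0.68·2500^α + 0.32·0 = 0.68·2500^α.
Setting u(211) equal to that: 211^α = 0.68·2500^α ⇒ (211/2500)^α = 0.68.
Take logs: α = ln 0.68 / ln(211/2500) ≈ 0.15600.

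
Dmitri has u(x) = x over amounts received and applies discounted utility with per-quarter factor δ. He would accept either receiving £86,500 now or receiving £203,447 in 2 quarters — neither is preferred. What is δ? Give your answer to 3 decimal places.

Equating discounted utilities: u(86500) = δ^2·u(203447) ⇒ δ^2 = u(86500)/u(203447).
With u(x) = x: δ^2 = 86500/203447 = 0.42517.
So δ = 0.42517^(1/2) ≈ 0.652.

δ ≈ 0.652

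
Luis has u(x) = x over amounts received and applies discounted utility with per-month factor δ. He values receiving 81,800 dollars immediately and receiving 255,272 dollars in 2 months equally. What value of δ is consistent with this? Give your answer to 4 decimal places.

Indifference means u(81800) = δ^2 · u(255272), so δ^2 = u(81800)/u(255272).
With u(x) = x: δ^2 = 81800/255272 = 0.32044.
Taking the square root: δ = 0.32044^(1/2) ≈ 0.5661.

δ ≈ 0.5661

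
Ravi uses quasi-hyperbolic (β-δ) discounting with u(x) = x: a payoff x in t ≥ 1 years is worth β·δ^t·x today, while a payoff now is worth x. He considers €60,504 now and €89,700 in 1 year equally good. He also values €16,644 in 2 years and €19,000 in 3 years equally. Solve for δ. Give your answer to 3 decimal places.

δ ≈ 0.876

From the later pair, β·δ^2·16644 = β·δ^3·19000; dividing through, δ = 16644/19000 = 0.87600.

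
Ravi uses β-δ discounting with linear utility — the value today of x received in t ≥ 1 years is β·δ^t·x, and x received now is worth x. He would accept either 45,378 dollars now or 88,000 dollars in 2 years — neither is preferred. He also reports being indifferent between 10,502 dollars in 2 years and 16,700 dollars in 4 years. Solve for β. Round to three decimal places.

Both payoffs in the second observation are in the future, so β drops out: δ^2·10502 = δ^4·16700 ⇒ δ^2 = 10502/16700 = 0.62886, so δ = 0.79301.
The first indifference: 45378 = β·δ^2·88000, so β = 45378/(δ^2·88000) = 45378/(0.62886·88000) ≈ 0.820.

β ≈ 0.820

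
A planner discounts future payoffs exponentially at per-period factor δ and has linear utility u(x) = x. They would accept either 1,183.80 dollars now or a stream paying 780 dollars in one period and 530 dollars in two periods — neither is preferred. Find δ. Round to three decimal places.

The stream is worth 780δ + 530δ² today, so 780δ + 530δ² = 1183.80.
Rearranged: 530δ² + 780δ − 1183.80 = 0.
By the quadratic formula (taking the positive root), δ = (−780 + √3118056.00) / 1060 ≈ 0.930.

δ ≈ 0.930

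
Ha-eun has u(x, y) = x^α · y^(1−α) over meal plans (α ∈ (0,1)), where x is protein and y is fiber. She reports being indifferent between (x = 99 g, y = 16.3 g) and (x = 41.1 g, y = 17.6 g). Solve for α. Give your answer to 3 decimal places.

α ≈ 0.080

Set the two utilities equal: 99^α·16.3^(1−α) = 41.1^α·17.6^(1−α).
(99/41.1)^α = (17.6/16.3)^(1−α); take logs: α·ln(99/41.1) = (1−α)·ln(17.6/16.3), i.e. α·0.879112 = (1−α)·0.076734.
With A = 0.879112 and B = 0.076734: α·A = (1−α)·B, so α = B/(A+B) = 0.076734/0.955846 ≈ 0.080.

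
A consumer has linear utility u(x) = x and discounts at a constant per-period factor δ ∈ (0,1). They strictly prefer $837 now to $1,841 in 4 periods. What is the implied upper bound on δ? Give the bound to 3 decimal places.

The preference means 837 > δ^4·1841.
So δ^4 < 837/1841 = 0.45464; taking the 4th root of both positive sides preserves the inequality.
δ < (837/1841)^(1/4) ≈ 0.821.

δ < 0.821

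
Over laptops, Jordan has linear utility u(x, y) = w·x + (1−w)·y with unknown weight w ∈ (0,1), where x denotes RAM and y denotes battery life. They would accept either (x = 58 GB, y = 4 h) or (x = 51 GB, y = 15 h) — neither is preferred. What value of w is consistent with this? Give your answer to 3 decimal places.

w = 0.611

Equating utilities: w·58 + (1−w)·4 = w·51 + (1−w)·15.
w·(58−51) = (1−w)·(15−4), i.e. w·7 = (1−w)·11.
The marginal rate of substitution is 11/7, so w = 11/(7+11) = 0.611.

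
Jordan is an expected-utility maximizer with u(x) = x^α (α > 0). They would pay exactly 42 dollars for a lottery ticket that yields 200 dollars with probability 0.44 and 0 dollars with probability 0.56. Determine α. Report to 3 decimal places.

α ≈ 0.526

The lottery's expected utility is 0.44·u(200) + 0.56·u(0) = 0.44·200^α (since u(0) = 0 for α > 0).
Indifference: 42^α = 0.44·200^α, so (42/200)^α = 0.44.
Taking logs: α·ln(42/200) = ln(0.44), so α = -0.820981 / -1.560648 ≈ 0.526.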